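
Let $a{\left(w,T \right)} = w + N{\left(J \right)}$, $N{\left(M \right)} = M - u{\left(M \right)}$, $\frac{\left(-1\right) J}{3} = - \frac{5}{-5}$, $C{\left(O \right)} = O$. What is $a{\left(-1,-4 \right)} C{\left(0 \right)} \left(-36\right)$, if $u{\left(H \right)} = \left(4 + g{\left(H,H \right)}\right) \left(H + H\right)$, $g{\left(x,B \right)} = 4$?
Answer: $0$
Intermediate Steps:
$u{\left(H \right)} = 16 H$ ($u{\left(H \right)} = \left(4 + 4\right) \left(H + H\right) = 8 \cdot 2 H = 16 H$)
$J = -3$ ($J = - 3 \left(- \frac{5}{-5}\right) = - 3 \left(\left(-5\right) \left(- \frac{1}{5}\right)\right) = \left(-3\right) 1 = -3$)
$N{\left(M \right)} = - 15 M$ ($N{\left(M \right)} = M - 16 M = - 15 M$)
$a{\left(w,T \right)} = 45 + w$ ($a{\left(w,T \right)} = w - -45 = w + 45 = 45 + w$)
$a{\left(-1,-4 \right)} C{\left(0 \right)} \left(-36\right) = \left(45 - 1\right) 0 \left(-36\right) = 44 \cdot 0 \left(-36\right) = 0 \left(-36\right) = 0$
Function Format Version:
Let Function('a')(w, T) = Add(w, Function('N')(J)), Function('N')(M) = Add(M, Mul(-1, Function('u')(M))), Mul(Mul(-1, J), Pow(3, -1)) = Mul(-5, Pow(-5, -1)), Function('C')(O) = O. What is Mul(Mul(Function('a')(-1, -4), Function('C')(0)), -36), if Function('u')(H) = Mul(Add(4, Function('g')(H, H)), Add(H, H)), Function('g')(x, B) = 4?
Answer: 0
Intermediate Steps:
Function('u')(H) = Mul(16, H) (Function('u')(H) = Mul(Add(4, 4), Add(H, H)) = Mul(8, Mul(2, H)) = Mul(16, H))
J = -3 (J = Mul(-3, Mul(-5, Pow(-5, -1))) = Mul(-3, Mul(-5, Rational(-1, 5))) = Mul(-3, 1) = -3)
Function('N')(M) = Mul(-15, M) (Function('N')(M) = Add(M, Mul(-1, Mul(16, M))) = Add(M, Mul(-16, M)) = Mul(-15, M))
Function('a')(w, T) = Add(45, w) (Function('a')(w, T) = Add(w, Mul(-15, -3)) = Add(w, 45) = Add(45, w))
Mul(Mul(Function('a')(-1, -4), Function('C')(0)), -36) = Mul(Mul(Add(45, -1), 0), -36) = Mul(Mul(44, 0), -36) = Mul(0, -36) = 0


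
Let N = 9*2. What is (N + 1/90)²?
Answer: 2627641/8100 ≈ 324.40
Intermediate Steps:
N = 18
(N + 1/90)² = (18 + 1/90)² = (1621/90)² = 2627641/8100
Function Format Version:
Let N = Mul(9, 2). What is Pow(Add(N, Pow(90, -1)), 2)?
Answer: Rational(2627641, 8100) ≈ 324.40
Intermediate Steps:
N = 18
Pow(Add(N, Pow(90, -1)), 2) = Pow(Add(18, Pow(90, -1)), 2) = Pow(Add(18, Rational(1, 90)), 2) = Pow(Rational(1621, 90), 2) = Rational(2627641, 8100)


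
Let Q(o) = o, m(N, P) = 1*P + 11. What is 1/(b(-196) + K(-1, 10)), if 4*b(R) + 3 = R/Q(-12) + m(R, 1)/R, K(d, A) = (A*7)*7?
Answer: 588/290071 ≈ 0.0020271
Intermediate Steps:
m(N, P) = 11 + P (m(N, P) = P + 11 = 11 + P)
K(d, A) = 49*A (K(d, A) = (7*A)*7 = 49*A)
b(R) = -3/4 + 3/R - R/48 (b(R) = -3/4 + (R/(-12) + (11 + 1)/R)/4 = -3/4 + (R*(-1/12) + 12/R)/4 = -3/4 + (-R/12 + 12/R)/4 = -3/4 + (12/R - R/12)/4 = -3/4 + (3/R - R/48) = -3/4 + 3/R - R/48)
1/(b(-196) + K(-1, 10)) = 1/((1/48)*(144 - 1*(-196)*(36 - 196))/(-196) + 49*10) = 1/((1/48)*(-1/196)*(144 - 1*(-196)*(-160)) + 490) = 1/((1/48)*(-1/196)*(144 - 31360) + 490) = 1/((1/48)*(-1/196)*(-31216) + 490) = 1/(1951/588 + 490) = 1/(290071/588) = 588/290071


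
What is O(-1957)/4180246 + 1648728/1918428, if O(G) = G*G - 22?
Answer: 1186611331587/668291747774 ≈ 1.7756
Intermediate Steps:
O(G) = -22 + G**2 (O(G) = G**2 - 22 = -22 + G**2)
O(-1957)/4180246 + 1648728/1918428 = (-22 + (-1957)**2)/4180246 + 1648728/1918428 = (-22 + 3829849)*(1/4180246) + 1648728*(1/1918428) = 3829827*(1/4180246) + 137394/159869 = 3829827/4180246 + 137394/159869 = 1186611331587/668291747774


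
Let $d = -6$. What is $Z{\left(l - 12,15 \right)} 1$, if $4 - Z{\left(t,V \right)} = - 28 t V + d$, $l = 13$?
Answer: $430$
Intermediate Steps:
$Z{\left(t,V \right)} = 10 + 28 V t$ ($Z{\left(t,V \right)} = 4 - \left(- 28 t V - 6\right) = 4 - \left(- 28 V t - 6\right) = 4 - \left(-6 - 28 V t\right) = 4 + \left(6 + 28 V t\right) = 10 + 28 V t$)
$Z{\left(l - 12,15 \right)} 1 = \left(10 + 28 \cdot 15 \left(13 - 12\right)\right) 1 = \left(10 + 28 \cdot 15 \cdot 1\right) 1 = \left(10 + 420\right) 1 = 430 \cdot 1 = 430$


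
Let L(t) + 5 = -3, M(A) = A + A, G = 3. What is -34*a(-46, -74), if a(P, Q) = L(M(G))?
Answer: 272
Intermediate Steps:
M(A) = 2*A
L(t) = -8 (L(t) = -5 - 3 = -8)
a(P, Q) = -8
-34*a(-46, -74) = -34*(-8) = 272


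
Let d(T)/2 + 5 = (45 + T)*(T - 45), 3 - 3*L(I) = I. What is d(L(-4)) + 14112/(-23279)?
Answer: -848460326/209511 ≈ -4049.7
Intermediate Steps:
L(I) = 1 - I/3
d(T) = -10 + 2*(-45 + T)*(45 + T) (d(T) = -10 + 2*((45 + T)*(T - 45)) = -10 + 2*((45 + T)*(-45 + T)) = -10 + 2*((-45 + T)*(45 + T)) = -10 + 2*(-45 + T)*(45 + T))
d(L(-4)) + 14112/(-23279) = (-4060 + 2*(1 - ⅓*(-4))²) + 14112/(-23279) = (-4060 + 2*(1 + 4/3)²) + 14112*(-1/23279) = (-4060 + 2*(7/3)²) - 14112/23279 = (-4060 + 2*(49/9)) - 14112/23279 = (-4060 + 98/9) - 14112/23279 = -36442/9 - 14112/23279 = -848460326/209511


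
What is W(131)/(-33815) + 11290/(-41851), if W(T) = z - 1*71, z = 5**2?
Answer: -379846204/1415191565 ≈ -0.26841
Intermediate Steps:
z = 25
W(T) = -46 (W(T) = 25 - 1*71 = 25 - 71 = -46)
W(131)/(-33815) + 11290/(-41851) = -46/(-33815) + 11290/(-41851) = -46*(-1/33815) + 11290*(-1/41851) = 46/33815 - 11290/41851 = -379846204/1415191565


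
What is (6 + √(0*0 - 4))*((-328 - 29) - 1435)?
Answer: -10752 - 3584*I ≈ -10752.0 - 3584.0*I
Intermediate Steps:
(6 + √(0*0 - 4))*((-328 - 29) - 1435) = (6 + √(0 - 4))*(-357 - 1435) = (6 + √(-4))*(-1792) = (6 + 2*I)*(-1792) = -10752 - 3584*I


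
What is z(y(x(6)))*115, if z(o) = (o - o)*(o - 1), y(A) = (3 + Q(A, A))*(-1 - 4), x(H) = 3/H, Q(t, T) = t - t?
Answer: 0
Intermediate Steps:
Q(t, T) = 0
y(A) = -15 (y(A) = (3 + 0)*(-1 - 4) = 3*(-5) = -15)
z(o) = 0 (z(o) = 0*(-1 + o) = 0)
z(y(x(6)))*115 = 0*115 = 0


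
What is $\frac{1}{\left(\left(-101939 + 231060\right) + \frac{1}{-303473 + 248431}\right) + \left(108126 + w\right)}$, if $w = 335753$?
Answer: $\frac{55042}{31539065999} \approx 1.7452 \cdot 10^{-6}$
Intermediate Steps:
$\frac{1}{\left(\left(-101939 + 231060\right) + \frac{1}{-303473 + 248431}\right) + \left(108126 + w\right)} = \frac{1}{\left(\left(-101939 + 231060\right) + \frac{1}{-303473 + 248431}\right) + \left(108126 + 335753\right)} = \frac{1}{\left(129121 + \frac{1}{-55042}\right) + 443879} = \frac{1}{\left(129121 - \frac{1}{55042}\right) + 443879} = \frac{1}{\frac{7107078081}{55042} + 443879} = \frac{1}{\frac{31539065999}{55042}} = \frac{55042}{31539065999}$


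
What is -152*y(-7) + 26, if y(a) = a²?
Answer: -7422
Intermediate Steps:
-152*y(-7) + 26 = -152*(-7)² + 26 = -152*49 + 26 = -7448 + 26 = -7422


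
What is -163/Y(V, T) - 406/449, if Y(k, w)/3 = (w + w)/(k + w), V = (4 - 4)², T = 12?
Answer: -75623/2694 ≈ -28.071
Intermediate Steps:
V = 0 (V = 0² = 0)
Y(k, w) = 6*w/(k + w) (Y(k, w) = 3*((w + w)/(k + w)) = 3*((2*w)/(k + w)) = 3*(2*w/(k + w)) = 6*w/(k + w))
-163/Y(V, T) - 406/449 = -163/(6*12/(0 + 12)) - 406/449 = -163/(6*12/12) - 406*1/449 = -163/(6*12*(1/12)) - 406/449 = -163/6 - 406/449 = -75623/2694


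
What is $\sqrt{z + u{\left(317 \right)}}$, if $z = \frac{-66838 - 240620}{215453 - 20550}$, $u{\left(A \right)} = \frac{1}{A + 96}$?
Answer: $\frac{i \sqrt{10205571045344689}}{80494939} \approx 1.255 i$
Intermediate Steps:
$u{\left(A \right)} = \frac{1}{96 + A}$
$z = - \frac{307458}{194903} \approx -1.5775$
$\sqrt{z + u{\left(317 \right)}} = \sqrt{- \frac{307458}{194903} + \frac{1}{96 + 317}} = \sqrt{- \frac{307458}{194903} + \frac{1}{413}} = \sqrt{- \frac{126785251}{80494939}} = \frac{i \sqrt{10205571045344689}}{80494939}$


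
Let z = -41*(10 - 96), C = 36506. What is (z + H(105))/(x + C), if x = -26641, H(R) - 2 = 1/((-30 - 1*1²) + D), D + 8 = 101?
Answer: 218737/611630 ≈ 0.35763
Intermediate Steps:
D = 93 (D = -8 + 101 = 93)
z = 3526 (z = -41*(-86) = 3526)
H(R) = 125/62 (H(R) = 2 + 1/((-30 - 1*1²) + 93) = 2 + 1/((-30 - 1*1) + 93) = 2 + 1/((-30 - 1) + 93) = 2 + 1/(-31 + 93) = 2 + 1/62 = 125/62)
(z + H(105))/(x + C) = (3526 + 125/62)/(-26641 + 36506) = (218737/62)/9865 = (218737/62)*(1/9865) = 218737/611630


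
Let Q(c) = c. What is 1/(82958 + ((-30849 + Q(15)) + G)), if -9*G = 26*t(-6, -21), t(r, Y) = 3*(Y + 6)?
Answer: 1/52254 ≈ 1.9137e-5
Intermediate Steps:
t(r, Y) = 18 + 3*Y (t(r, Y) = 3*(6 + Y) = 18 + 3*Y)
G = 130 (G = -26*(18 + 3*(-21))/9 = -26*(18 - 63)/9 = -26*(-45)/9 = -⅑*(-1170) = 130)
1/(82958 + ((-30849 + Q(15)) + G)) = 1/(82958 + ((-30849 + 15) + 130)) = 1/(82958 + (-30834 + 130)) = 1/(82958 - 30704) = 1/52254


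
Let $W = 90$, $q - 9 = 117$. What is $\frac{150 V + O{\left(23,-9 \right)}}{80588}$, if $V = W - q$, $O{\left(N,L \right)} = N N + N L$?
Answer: $- \frac{2539}{40294} \approx -0.063012$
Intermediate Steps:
$q = 126$ ($q = 9 + 117 = 126$)
$O{\left(N,L \right)} = N^{2} + L N$
$V = -36$ ($V = 90 - 126 = -36$)
$\frac{150 V + O{\left(23,-9 \right)}}{80588} = \frac{150 \left(-36\right) + 23 \left(-9 + 23\right)}{80588} = \left(-5400 + 23 \cdot 14\right) \frac{1}{80588} = \left(-5400 + 322\right) \frac{1}{80588} = \left(-5078\right) \frac{1}{80588} = - \frac{2539}{40294}$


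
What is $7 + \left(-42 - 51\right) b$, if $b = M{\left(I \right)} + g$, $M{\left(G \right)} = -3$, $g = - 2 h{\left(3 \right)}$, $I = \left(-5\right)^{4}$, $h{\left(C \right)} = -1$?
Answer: $100$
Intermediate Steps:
$I = 625$
$g = 2$ ($g = \left(-2\right) \left(-1\right) = 2$)
$b = -1$ ($b = -3 + 2 = -1$)
$7 + \left(-42 - 51\right) b = 7 + \left(-42 - 51\right) \left(-1\right) = 7 - -93 = 7 + 93 = 100$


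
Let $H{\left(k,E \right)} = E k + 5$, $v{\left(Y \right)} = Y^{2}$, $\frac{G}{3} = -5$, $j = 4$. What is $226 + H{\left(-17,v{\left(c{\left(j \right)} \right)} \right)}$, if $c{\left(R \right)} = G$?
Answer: $-3594$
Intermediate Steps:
$G = -15$ ($G = 3 \left(-5\right) = -15$)
$c{\left(R \right)} = -15$
$H{\left(k,E \right)} = 5 + E k$
$226 + H{\left(-17,v{\left(c{\left(j \right)} \right)} \right)} = 226 + \left(5 + \left(-15\right)^{2} \left(-17\right)\right) = 226 + \left(5 + 225 \left(-17\right)\right) = 226 + \left(5 - 3825\right) = 226 - 3820 = -3594$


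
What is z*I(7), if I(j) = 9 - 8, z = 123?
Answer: 123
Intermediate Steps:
I(j) = 1
z*I(7) = 123*1 = 123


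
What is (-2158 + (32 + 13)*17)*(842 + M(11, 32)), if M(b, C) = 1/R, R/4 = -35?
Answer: -23457921/20 ≈ -1.1729e+6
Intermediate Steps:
R = -140 (R = 4*(-35) = -140)
M(b, C) = -1/140 (M(b, C) = 1/(-140) = -1/140)
(-2158 + (32 + 13)*17)*(842 + M(11, 32)) = (-2158 + (32 + 13)*17)*(842 - 1/140) = (-2158 + 45*17)*(117879/140) = (-2158 + 765)*(117879/140) = -1393*117879/140 = -23457921/20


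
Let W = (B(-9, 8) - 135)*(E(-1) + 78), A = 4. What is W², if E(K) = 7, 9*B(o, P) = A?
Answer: 10595614225/81 ≈ 1.3081e+8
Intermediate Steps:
B(o, P) = 4/9 (B(o, P) = (⅑)*4 = 4/9)
W = -102935/9 (W = (4/9 - 135)*(7 + 78) = -1211/9*85 = -102935/9 ≈ -11437.)
W² = (-102935/9)² = 10595614225/81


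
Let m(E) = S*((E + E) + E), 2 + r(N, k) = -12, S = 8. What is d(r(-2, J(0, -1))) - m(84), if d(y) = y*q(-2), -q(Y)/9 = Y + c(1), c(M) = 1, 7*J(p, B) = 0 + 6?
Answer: -2142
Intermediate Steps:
J(p, B) = 6/7 (J(p, B) = (0 + 6)/7 = (⅐)*6 = 6/7)
r(N, k) = -14 (r(N, k) = -2 - 12 = -14)
q(Y) = -9 - 9*Y (q(Y) = -9*(Y + 1) = -9*(1 + Y) = -9 - 9*Y)
d(y) = 9*y (d(y) = y*(-9 - 9*(-2)) = y*(-9 + 18) = y*9 = 9*y)
m(E) = 24*E (m(E) = 8*((E + E) + E) = 8*(2*E + E) = 8*(3*E) = 24*E)
d(r(-2, J(0, -1))) - m(84) = 9*(-14) - 24*84 = -126 - 1*2016 = -126 - 2016 = -2142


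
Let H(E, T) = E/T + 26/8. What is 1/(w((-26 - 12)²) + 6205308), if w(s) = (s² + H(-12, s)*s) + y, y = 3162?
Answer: 1/8298287 ≈ 1.2051e-7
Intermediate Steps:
H(E, T) = 13/4 + E/T (H(E, T) = E/T + 26*(⅛) = E/T + 13/4 = 13/4 + E/T)
w(s) = 3162 + s² + s*(13/4 - 12/s) (w(s) = (s² + (13/4 - 12/s)*s) + 3162 = (s² + s*(13/4 - 12/s)) + 3162 = 3162 + s² + s*(13/4 - 12/s))
1/(w((-26 - 12)²) + 6205308) = 1/((3150 + ((-26 - 12)²)² + 13*(-26 - 12)²/4) + 6205308) = 1/((3150 + ((-38)²)² + (13/4)*(-38)²) + 6205308) = 1/((3150 + 1444² + (13/4)*1444) + 6205308) = 1/((3150 + 2085136 + 4693) + 6205308) = 1/(2092979 + 6205308) = 1/8298287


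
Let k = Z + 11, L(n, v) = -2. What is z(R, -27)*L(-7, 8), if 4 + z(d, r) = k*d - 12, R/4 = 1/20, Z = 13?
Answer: 112/5 ≈ 22.400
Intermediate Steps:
k = 24 (k = 13 + 11 = 24)
R = 1/5 (R = 4/20 = 4*(1/20) = 1/5 ≈ 0.20000)
z(d, r) = -16 + 24*d (z(d, r) = -4 + (24*d - 12) = -4 + (-12 + 24*d) = -16 + 24*d)
z(R, -27)*L(-7, 8) = (-16 + 24*(1/5))*(-2) = (-16 + 24/5)*(-2) = -56/5*(-2) = 112/5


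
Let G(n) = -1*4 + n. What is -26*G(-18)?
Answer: 572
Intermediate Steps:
G(n) = -4 + n
-26*G(-18) = -26*(-4 - 18) = -26*(-22) = 572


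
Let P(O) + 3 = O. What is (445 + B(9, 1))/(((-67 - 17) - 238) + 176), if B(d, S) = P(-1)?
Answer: -441/146 ≈ -3.0205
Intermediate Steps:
P(O) = -3 + O
B(d, S) = -4 (B(d, S) = -3 - 1 = -4)
(445 + B(9, 1))/(((-67 - 17) - 238) + 176) = (445 - 4)/(((-67 - 17) - 238) + 176) = 441/((-84 - 238) + 176) = 441/(-322 + 176) = 441/(-146) = 441*(-1/146) = -441/146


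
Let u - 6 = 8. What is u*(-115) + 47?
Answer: -1563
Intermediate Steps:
u = 14 (u = 6 + 8 = 14)
u*(-115) + 47 = 14*(-115) + 47 = -1610 + 47 = -1563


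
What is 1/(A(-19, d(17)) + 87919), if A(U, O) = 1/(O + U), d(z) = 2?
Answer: 17/1494622 ≈ 1.1374e-5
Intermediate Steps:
1/(A(-19, d(17)) + 87919) = 1/(1/(2 - 19) + 87919) = 1/(1/(-17) + 87919) = 1/(-1/17 + 87919) = 1/(1494622/17) = 17/1494622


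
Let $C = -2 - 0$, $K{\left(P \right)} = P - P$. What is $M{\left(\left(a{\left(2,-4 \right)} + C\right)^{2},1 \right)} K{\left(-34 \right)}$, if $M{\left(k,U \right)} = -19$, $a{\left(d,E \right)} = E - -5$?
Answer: $0$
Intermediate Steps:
$K{\left(P \right)} = 0$
$a{\left(d,E \right)} = 5 + E$ ($a{\left(d,E \right)} = E + 5 = 5 + E$)
$C = -2$ ($C = -2 + 0 = -2$)
$M{\left(\left(a{\left(2,-4 \right)} + C\right)^{2},1 \right)} K{\left(-34 \right)} = \left(-19\right) 0 = 0$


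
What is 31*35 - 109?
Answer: 976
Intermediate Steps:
31*35 - 109 = 1085 - 109 = 976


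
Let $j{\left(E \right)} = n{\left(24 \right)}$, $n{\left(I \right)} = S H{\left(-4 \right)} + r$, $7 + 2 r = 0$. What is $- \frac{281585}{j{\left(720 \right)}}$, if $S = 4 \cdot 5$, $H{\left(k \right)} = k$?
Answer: $\frac{563170}{167} \approx 3372.3$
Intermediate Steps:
$r = - \frac{7}{2}$ ($r = - \frac{7}{2} + \frac{1}{2} \cdot 0 = - \frac{7}{2} + 0 = - \frac{7}{2} \approx -3.5$)
$S = 20$
$n{\left(I \right)} = - \frac{167}{2}$ ($n{\left(I \right)} = 20 \left(-4\right) - \frac{7}{2} = -80 - \frac{7}{2} = - \frac{167}{2}$)
$j{\left(E \right)} = - \frac{167}{2}$
$- \frac{281585}{j{\left(720 \right)}} = - \frac{281585}{- \frac{167}{2}} = \left(-281585\right) \left(- \frac{2}{167}\right) = \frac{563170}{167}$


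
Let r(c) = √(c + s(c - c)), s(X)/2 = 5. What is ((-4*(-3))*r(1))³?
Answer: 19008*√11 ≈ 63042.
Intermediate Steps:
s(X) = 10 (s(X) = 2*5 = 10)
r(c) = √(10 + c) (r(c) = √(c + 10) = √(10 + c))
((-4*(-3))*r(1))³ = ((-4*(-3))*√(10 + 1))³ = (12*√11)³ = 19008*√11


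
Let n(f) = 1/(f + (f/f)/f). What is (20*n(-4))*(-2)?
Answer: 160/17 ≈ 9.4118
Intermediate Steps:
n(f) = 1/(f + 1/f)
(20*n(-4))*(-2) = (20*(-4/(1 + (-4)²)))*(-2) = (20*(-4/(1 + 16)))*(-2) = (20*(-4/17))*(-2) = -80/17*(-2) = 160/17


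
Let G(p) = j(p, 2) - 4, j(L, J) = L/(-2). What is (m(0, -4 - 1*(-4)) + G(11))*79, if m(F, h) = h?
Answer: -1501/2 ≈ -750.50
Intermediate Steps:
j(L, J) = -L/2 (j(L, J) = L*(-½) = -L/2)
G(p) = -4 - p/2 (G(p) = -p/2 - 4 = -4 - p/2)
(m(0, -4 - 1*(-4)) + G(11))*79 = ((-4 - 1*(-4)) + (-4 - ½*11))*79 = ((-4 + 4) + (-4 - 11/2))*79 = (0 - 19/2)*79 = -19/2*79 = -1501/2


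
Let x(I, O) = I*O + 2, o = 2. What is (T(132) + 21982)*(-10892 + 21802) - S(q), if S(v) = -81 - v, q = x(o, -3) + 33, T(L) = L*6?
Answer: 248464450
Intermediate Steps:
T(L) = 6*L
x(I, O) = 2 + I*O
q = 29 (q = (2 + 2*(-3)) + 33 = (2 - 6) + 33 = -4 + 33 = 29)
(T(132) + 21982)*(-10892 + 21802) - S(q) = (6*132 + 21982)*(-10892 + 21802) - (-81 - 1*29) = (792 + 21982)*10910 - (-81 - 29) = 22774*10910 - 1*(-110) = 248464340 + 110 = 248464450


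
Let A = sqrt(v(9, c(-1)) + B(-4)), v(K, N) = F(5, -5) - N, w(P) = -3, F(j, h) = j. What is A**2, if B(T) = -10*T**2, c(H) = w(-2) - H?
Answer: -153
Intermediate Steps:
c(H) = -3 - H
v(K, N) = 5 - N
A = 3*I*sqrt(17) (A = sqrt((5 - (-3 - 1*(-1))) - 10*(-4)**2) = sqrt((5 - (-3 + 1)) - 10*16) = sqrt((5 - 1*(-2)) - 160) = sqrt((5 + 2) - 160) = sqrt(7 - 160) = sqrt(-153) = 3*I*sqrt(17) ≈ 12.369*I)
A**2 = (3*I*sqrt(17))**2 = -153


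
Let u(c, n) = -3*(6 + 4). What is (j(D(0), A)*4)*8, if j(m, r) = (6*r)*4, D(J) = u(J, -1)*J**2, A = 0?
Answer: 0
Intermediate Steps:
u(c, n) = -30 (u(c, n) = -3*10 = -30)
D(J) = -30*J**2
j(m, r) = 24*r
(j(D(0), A)*4)*8 = ((24*0)*4)*8 = (0*4)*8 = 0*8 = 0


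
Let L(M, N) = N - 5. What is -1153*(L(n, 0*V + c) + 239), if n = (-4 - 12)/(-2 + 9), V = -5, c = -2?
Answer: -267496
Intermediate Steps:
n = -16/7 ≈ -2.2857
L(M, N) = -5 + N
-1153*(L(n, 0*V + c) + 239) = -1153*((-5 + (0*(-5) - 2)) + 239) = -1153*((-5 + (0 - 2)) + 239) = -1153*((-5 - 2) + 239) = -1153*(-7 + 239) = -1153*232 = -267496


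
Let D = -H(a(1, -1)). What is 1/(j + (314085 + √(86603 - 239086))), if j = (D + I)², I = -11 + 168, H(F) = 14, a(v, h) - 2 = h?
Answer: 334534/111913149639 - I*√152483/111913149639 ≈ 2.9892e-6 - 3.4892e-9*I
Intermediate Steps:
a(v, h) = 2 + h
D = -14 (D = -1*14 = -14)
I = 157
j = 20449 (j = (-14 + 157)² = 143² = 20449)
1/(j + (314085 + √(86603 - 239086))) = 1/(20449 + (314085 + √(86603 - 239086))) = 1/(20449 + (314085 + √(-152483))) = 1/(20449 + (314085 + I*√152483)) = 1/(334534 + I*√152483)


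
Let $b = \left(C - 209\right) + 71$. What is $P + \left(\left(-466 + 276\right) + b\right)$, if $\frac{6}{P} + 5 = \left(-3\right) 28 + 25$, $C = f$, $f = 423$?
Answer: $\frac{3037}{32} \approx 94.906$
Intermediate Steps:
$C = 423$
$b = 285$ ($b = \left(423 - 209\right) + 71 = 214 + 71 = 285$)
$P = - \frac{3}{32}$ ($P = \frac{6}{-5 + \left(\left(-3\right) 28 + 25\right)} = \frac{6}{-5 + \left(-84 + 25\right)} = \frac{6}{-5 - 59} = \frac{6}{-64} = 6 \left(- \frac{1}{64}\right) = - \frac{3}{32} \approx -0.09375$)
$P + \left(\left(-466 + 276\right) + b\right) = - \frac{3}{32} + \left(\left(-466 + 276\right) + 285\right) = - \frac{3}{32} + \left(-190 + 285\right) = - \frac{3}{32} + 95 = \frac{3037}{32}$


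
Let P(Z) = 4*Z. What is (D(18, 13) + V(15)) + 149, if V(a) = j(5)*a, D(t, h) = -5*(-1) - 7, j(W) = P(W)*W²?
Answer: 7647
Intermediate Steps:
j(W) = 4*W³ (j(W) = (4*W)*W² = 4*W³)
D(t, h) = -2 (D(t, h) = 5 - 7 = -2)
V(a) = 500*a (V(a) = (4*5³)*a = (4*125)*a = 500*a)
(D(18, 13) + V(15)) + 149 = (-2 + 500*15) + 149 = (-2 + 7500) + 149 = 7498 + 149 = 7647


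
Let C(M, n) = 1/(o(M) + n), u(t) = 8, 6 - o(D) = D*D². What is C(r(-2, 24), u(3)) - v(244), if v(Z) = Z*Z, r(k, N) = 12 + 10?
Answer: -633105825/10634 ≈ -59536.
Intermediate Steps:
r(k, N) = 22
o(D) = 6 - D³ (o(D) = 6 - D*D² = 6 - D³)
C(M, n) = 1/(6 + n - M³) (C(M, n) = 1/((6 - M³) + n) = 1/(6 + n - M³))
v(Z) = Z²
C(r(-2, 24), u(3)) - v(244) = 1/(6 + 8 - 1*22³) - 1*244² = 1/(6 + 8 - 1*10648) - 1*59536 = 1/(6 + 8 - 10648) - 59536 = 1/(-10634) - 59536 = -1/10634 - 59536 = -633105825/10634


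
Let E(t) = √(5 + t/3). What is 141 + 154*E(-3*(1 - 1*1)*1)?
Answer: 141 + 154*√5 ≈ 485.35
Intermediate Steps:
E(t) = √(5 + t/3) (E(t) = √(5 + t*(⅓)) = √(5 + t/3))
141 + 154*E(-3*(1 - 1*1)*1) = 141 + 154*(√(45 + 3*(-3*(1 - 1*1)*1))/3) = 141 + 154*(√(45 + 3*(-3*(1 - 1)*1))/3) = 141 + 154*(√(45 + 3*(-3*0*1))/3) = 141 + 154*(√(45 + 3*(0*1))/3) = 141 + 154*(√(45 + 3*0)/3) = 141 + 154*(√(45 + 0)/3) = 141 + 154*(√45/3) = 141 + 154*((3*√5)/3) = 141 + 154*√5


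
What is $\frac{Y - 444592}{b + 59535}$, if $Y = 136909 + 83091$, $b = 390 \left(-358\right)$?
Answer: $\frac{74864}{26695} \approx 2.8044$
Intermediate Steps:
$b = -139620$
$Y = 220000$
$\frac{Y - 444592}{b + 59535} = \frac{220000 - 444592}{-139620 + 59535} = - \frac{224592}{-80085} = \left(-224592\right) \left(- \frac{1}{80085}\right) = \frac{74864}{26695}$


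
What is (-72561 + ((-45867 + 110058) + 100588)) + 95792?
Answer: 188010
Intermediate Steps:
(-72561 + ((-45867 + 110058) + 100588)) + 95792 = (-72561 + (64191 + 100588)) + 95792 = (-72561 + 164779) + 95792 = 92218 + 95792 = 188010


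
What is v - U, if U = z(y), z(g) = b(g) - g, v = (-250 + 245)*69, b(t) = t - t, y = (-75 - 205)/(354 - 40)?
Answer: -54305/157 ≈ -345.89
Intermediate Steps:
y = -140/157 (y = -280/314 = -280*1/314 = -140/157 ≈ -0.89172)
b(t) = 0
v = -345 (v = -5*69 = -345)
z(g) = -g (z(g) = 0 - g = -g)
U = 140/157 (U = -1*(-140/157) = 140/157 ≈ 0.89172)
v - U = -345 - 1*140/157 = -345 - 140/157 = -54305/157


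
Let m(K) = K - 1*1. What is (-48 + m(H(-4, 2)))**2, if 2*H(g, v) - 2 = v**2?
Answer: 2116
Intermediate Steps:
H(g, v) = 1 + v**2/2
m(K) = -1 + K (m(K) = K - 1 = -1 + K)
(-48 + m(H(-4, 2)))**2 = (-48 + (-1 + (1 + (1/2)*2**2)))**2 = (-48 + (-1 + (1 + (1/2)*4)))**2 = (-48 + (-1 + (1 + 2)))**2 = (-48 + (-1 + 3))**2 = (-48 + 2)**2 = (-46)**2 = 2116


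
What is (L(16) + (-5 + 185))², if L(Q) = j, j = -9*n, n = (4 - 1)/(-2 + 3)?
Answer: 23409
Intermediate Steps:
n = 3 (n = 3/1 = 3*1 = 3)
j = -27 (j = -9*3 = -27)
L(Q) = -27
(L(16) + (-5 + 185))² = (-27 + (-5 + 185))² = (-27 + 180)² = 153² = 23409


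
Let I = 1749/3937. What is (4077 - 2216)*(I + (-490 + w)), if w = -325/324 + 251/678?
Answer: -131491741659539/144141444 ≈ -9.1224e+5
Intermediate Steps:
I = 1749/3937 (I = 1749*(1/3937) = 1749/3937 ≈ 0.44425)
w = -23171/36612 (w = -325*1/324 + 251*(1/678) = -325/324 + 251/678 = -23171/36612 ≈ -0.63288)
(4077 - 2216)*(I + (-490 + w)) = (4077 - 2216)*(1749/3937 + (-490 - 23171/36612)) = 1861*(1749/3937 - 17963051/36612) = 1861*(-70656497399/144141444) = -131491741659539/144141444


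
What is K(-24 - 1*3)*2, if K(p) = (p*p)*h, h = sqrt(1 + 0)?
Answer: 1458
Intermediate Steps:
h = 1 (h = sqrt(1) = 1)
K(p) = p**2 (K(p) = (p*p)*1 = p**2*1 = p**2)
K(-24 - 1*3)*2 = (-24 - 1*3)**2*2 = (-24 - 3)**2*2 = (-27)**2*2 = 729*2 = 1458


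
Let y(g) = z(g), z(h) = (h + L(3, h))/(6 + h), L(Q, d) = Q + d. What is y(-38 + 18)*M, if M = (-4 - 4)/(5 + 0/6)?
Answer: -148/35 ≈ -4.2286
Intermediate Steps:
z(h) = (3 + 2*h)/(6 + h) (z(h) = (h + (3 + h))/(6 + h) = (3 + 2*h)/(6 + h))
y(g) = (3 + 2*g)/(6 + g)
M = -8/5 (M = -8/(5 + 0*(⅙)) = -8/(5 + 0) = -8/5 ≈ -1.6000)
y(-38 + 18)*M = ((3 + 2*(-38 + 18))/(6 + (-38 + 18)))*(-8/5) = ((3 + 2*(-20))/(6 - 20))*(-8/5) = ((3 - 40)/(-14))*(-8/5) = -1/14*(-37)*(-8/5) = (37/14)*(-8/5) = -148/35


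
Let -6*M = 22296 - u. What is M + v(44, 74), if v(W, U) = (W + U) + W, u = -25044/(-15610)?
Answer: -27736883/7805 ≈ -3553.7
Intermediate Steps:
u = 12522/7805 (u = -25044*(-1/15610) = 12522/7805 ≈ 1.6044)
M = -29001293/7805 (M = -(22296 - 1*12522/7805)/6 = -(22296 - 12522/7805)/6 = -⅙*174007758/7805 = -29001293/7805 ≈ -3715.7)
v(W, U) = U + 2*W (v(W, U) = (U + W) + W = U + 2*W)
M + v(44, 74) = -29001293/7805 + (74 + 2*44) = -29001293/7805 + (74 + 88) = -29001293/7805 + 162 = -27736883/7805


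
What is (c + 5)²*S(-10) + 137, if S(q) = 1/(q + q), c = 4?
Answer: 2659/20 ≈ 132.95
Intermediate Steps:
S(q) = 1/(2*q)
(c + 5)²*S(-10) + 137 = (4 + 5)²*((½)/(-10)) + 137 = 9²*((½)*(-⅒)) + 137 = 81*(-1/20) + 137 = -81/20 + 137 = 2659/20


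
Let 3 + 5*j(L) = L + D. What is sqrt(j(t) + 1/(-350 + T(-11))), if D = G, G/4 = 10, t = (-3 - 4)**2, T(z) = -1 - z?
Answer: sqrt(496995)/170 ≈ 4.1469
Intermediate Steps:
t = 49 (t = (-7)**2 = 49)
G = 40 (G = 4*10 = 40)
D = 40
j(L) = 37/5 + L/5 (j(L) = -3/5 + (L + 40)/5 = -3/5 + (40 + L)/5 = -3/5 + (8 + L/5) = 37/5 + L/5)
sqrt(j(t) + 1/(-350 + T(-11))) = sqrt((37/5 + (1/5)*49) + 1/(-350 + (-1 - 1*(-11)))) = sqrt((37/5 + 49/5) + 1/(-350 + (-1 + 11))) = sqrt(86/5 + 1/(-350 + 10)) = sqrt(86/5 + 1/(-340)) = sqrt(86/5 - 1/340) = sqrt(5847/340) = sqrt(496995)/170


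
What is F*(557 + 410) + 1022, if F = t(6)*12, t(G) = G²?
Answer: 418766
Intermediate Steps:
F = 432 (F = 6²*12 = 36*12 = 432)
F*(557 + 410) + 1022 = 432*(557 + 410) + 1022 = 432*967 + 1022 = 417744 + 1022 = 418766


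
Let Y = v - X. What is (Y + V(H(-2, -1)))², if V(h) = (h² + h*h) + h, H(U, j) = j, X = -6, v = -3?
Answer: 16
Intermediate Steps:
Y = 3 (Y = -3 - 1*(-6) = -3 + 6 = 3)
V(h) = h + 2*h² (V(h) = (h² + h²) + h = 2*h² + h = h + 2*h²)
(Y + V(H(-2, -1)))² = (3 - (1 + 2*(-1)))² = (3 - (1 - 2))² = (3 - 1*(-1))² = (3 + 1)² = 4² = 16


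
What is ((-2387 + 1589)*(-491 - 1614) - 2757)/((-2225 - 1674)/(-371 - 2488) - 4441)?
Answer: -4794637347/12692920 ≈ -377.74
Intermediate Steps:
((-2387 + 1589)*(-491 - 1614) - 2757)/((-2225 - 1674)/(-371 - 2488) - 4441) = (-798*(-2105) - 2757)/(-3899/(-2859) - 4441) = (1679790 - 2757)/(-3899*(-1/2859) - 4441) = 1677033/(3899/2859 - 4441) = 1677033/(-12692920/2859) = 1677033*(-2859/12692920) = -4794637347/12692920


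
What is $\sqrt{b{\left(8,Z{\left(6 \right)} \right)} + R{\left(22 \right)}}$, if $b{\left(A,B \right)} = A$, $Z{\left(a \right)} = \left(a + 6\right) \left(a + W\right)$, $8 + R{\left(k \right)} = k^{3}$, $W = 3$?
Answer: $22 \sqrt{22} \approx 103.19$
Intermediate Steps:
$R{\left(k \right)} = -8 + k^{3}$
$Z{\left(a \right)} = \left(3 + a\right) \left(6 + a\right)$ ($Z{\left(a \right)} = \left(a + 6\right) \left(a + 3\right) = \left(6 + a\right) \left(3 + a\right) = \left(3 + a\right) \left(6 + a\right)$)
$\sqrt{b{\left(8,Z{\left(6 \right)} \right)} + R{\left(22 \right)}} = \sqrt{8 - \left(8 - 22^{3}\right)} = \sqrt{8 + \left(-8 + 10648\right)} = \sqrt{8 + 10640} = \sqrt{10648} = 22 \sqrt{22}$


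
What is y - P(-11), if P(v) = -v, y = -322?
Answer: -333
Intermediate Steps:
y - P(-11) = -322 - (-1)*(-11) = -322 - 1*11 = -322 - 11 = -333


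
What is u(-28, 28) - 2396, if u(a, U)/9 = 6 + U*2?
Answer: -1838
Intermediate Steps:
u(a, U) = 54 + 18*U (u(a, U) = 9*(6 + U*2) = 9*(6 + 2*U) = 54 + 18*U)
u(-28, 28) - 2396 = (54 + 18*28) - 2396 = (54 + 504) - 2396 = 558 - 2396 = -1838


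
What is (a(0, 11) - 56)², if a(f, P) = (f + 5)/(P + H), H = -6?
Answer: 3025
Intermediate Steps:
a(f, P) = (5 + f)/(-6 + P) (a(f, P) = (f + 5)/(P - 6) = (5 + f)/(-6 + P))
(a(0, 11) - 56)² = ((5 + 0)/(-6 + 11) - 56)² = (5/5 - 56)² = ((⅕)*5 - 56)² = (1 - 56)² = (-55)² = 3025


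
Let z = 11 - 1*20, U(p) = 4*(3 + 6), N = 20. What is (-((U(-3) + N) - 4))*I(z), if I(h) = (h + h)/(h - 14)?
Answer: -936/23 ≈ -40.696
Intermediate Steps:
U(p) = 36 (U(p) = 4*9 = 36)
z = -9 (z = 11 - 20 = -9)
I(h) = 2*h/(-14 + h) (I(h) = (2*h)/(-14 + h) = 2*h/(-14 + h))
(-((U(-3) + N) - 4))*I(z) = (-((36 + 20) - 4))*(2*(-9)/(-14 - 9)) = (-(56 - 4))*(2*(-9)/(-23)) = (-1*52)*(2*(-9)*(-1/23)) = -52*18/23 = -936/23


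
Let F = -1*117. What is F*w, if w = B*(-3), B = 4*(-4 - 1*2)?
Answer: -8424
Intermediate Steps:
F = -117
B = -24 (B = 4*(-4 - 2) = 4*(-6) = -24)
w = 72 (w = -24*(-3) = 72)
F*w = -117*72 = -8424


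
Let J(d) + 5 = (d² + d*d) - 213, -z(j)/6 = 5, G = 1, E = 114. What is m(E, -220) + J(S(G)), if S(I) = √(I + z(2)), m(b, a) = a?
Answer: -496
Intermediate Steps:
z(j) = -30 (z(j) = -6*5 = -30)
S(I) = √(-30 + I) (S(I) = √(I - 30) = √(-30 + I))
J(d) = -218 + 2*d² (J(d) = -5 + ((d² + d*d) - 213) = -5 + ((d² + d²) - 213) = -5 + (2*d² - 213) = -5 + (-213 + 2*d²) = -218 + 2*d²)
m(E, -220) + J(S(G)) = -220 + (-218 + 2*(√(-30 + 1))²) = -220 + (-218 + 2*(√(-29))²) = -220 + (-218 + 2*(I*√29)²) = -220 + (-218 + 2*(-29)) = -220 + (-218 - 58) = -220 - 276 = -496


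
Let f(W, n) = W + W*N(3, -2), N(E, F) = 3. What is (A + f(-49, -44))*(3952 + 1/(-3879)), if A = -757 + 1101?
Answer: 2268811436/3879 ≈ 5.8490e+5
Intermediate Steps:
f(W, n) = 4*W (f(W, n) = W + W*3 = W + 3*W = 4*W)
A = 344
(A + f(-49, -44))*(3952 + 1/(-3879)) = (344 + 4*(-49))*(3952 + 1/(-3879)) = (344 - 196)*(3952 - 1/3879) = 148*(15329807/3879) = 2268811436/3879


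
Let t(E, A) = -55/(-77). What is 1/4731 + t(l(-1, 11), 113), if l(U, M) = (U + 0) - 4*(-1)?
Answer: 23662/33117 ≈ 0.71450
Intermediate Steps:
l(U, M) = 4 + U (l(U, M) = U + 4 = 4 + U)
t(E, A) = 5/7 (t(E, A) = -55*(-1/77) = 5/7)
1/4731 + t(l(-1, 11), 113) = 1/4731 + 5/7 = 23662/33117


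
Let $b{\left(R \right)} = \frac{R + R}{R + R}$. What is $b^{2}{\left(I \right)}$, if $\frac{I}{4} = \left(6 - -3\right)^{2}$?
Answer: $1$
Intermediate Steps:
$I = 324$ ($I = 4 \left(6 - -3\right)^{2} = 4 \left(6 + 3\right)^{2} = 4 \cdot 9^{2} = 4 \cdot 81 = 324$)
$b{\left(R \right)} = 1$ ($b{\left(R \right)} = \frac{2 R}{2 R} = 2 R \frac{1}{2 R} = 1$)
$b^{2}{\left(I \right)} = 1^{2} = 1$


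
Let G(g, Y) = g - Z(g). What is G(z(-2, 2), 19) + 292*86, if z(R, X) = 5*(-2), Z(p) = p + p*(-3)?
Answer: 25082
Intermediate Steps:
Z(p) = -2*p (Z(p) = p - 3*p = -2*p)
z(R, X) = -10
G(g, Y) = 3*g (G(g, Y) = g - (-2)*g = g + 2*g = 3*g)
G(z(-2, 2), 19) + 292*86 = 3*(-10) + 292*86 = -30 + 25112 = 25082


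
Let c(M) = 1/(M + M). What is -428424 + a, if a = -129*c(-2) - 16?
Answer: -1713631/4 ≈ -4.2841e+5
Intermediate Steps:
c(M) = 1/(2*M)
a = 65/4 (a = -129/(2*(-2)) - 16 = -129*(-1)/(2*2) - 16 = -129*(-¼) - 16 = 129/4 - 16 = 65/4 ≈ 16.250)
-428424 + a = -428424 + 65/4 = -1713631/4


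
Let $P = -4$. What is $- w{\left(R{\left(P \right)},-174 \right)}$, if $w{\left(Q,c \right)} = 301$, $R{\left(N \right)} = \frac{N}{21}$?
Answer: $-301$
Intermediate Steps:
$R{\left(N \right)} = \frac{N}{21}$ ($R{\left(N \right)} = N \frac{1}{21} = \frac{N}{21}$)
$- w{\left(R{\left(P \right)},-174 \right)} = \left(-1\right) 301 = -301$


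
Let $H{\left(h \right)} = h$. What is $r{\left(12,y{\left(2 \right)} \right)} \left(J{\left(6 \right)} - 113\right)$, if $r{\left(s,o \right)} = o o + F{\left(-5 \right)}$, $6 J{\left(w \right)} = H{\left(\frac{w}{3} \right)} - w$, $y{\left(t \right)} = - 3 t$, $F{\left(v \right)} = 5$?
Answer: $- \frac{13981}{3} \approx -4660.3$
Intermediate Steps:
$J{\left(w \right)} = - \frac{w}{9}$ ($J{\left(w \right)} = \frac{\frac{w}{3} - w}{6} = \frac{\left(- \frac{2}{3}\right) w}{6} = - \frac{w}{9}$)
$r{\left(s,o \right)} = 5 + o^{2}$ ($r{\left(s,o \right)} = o o + 5 = o^{2} + 5 = 5 + o^{2}$)
$r{\left(12,y{\left(2 \right)} \right)} \left(J{\left(6 \right)} - 113\right) = \left(5 + \left(\left(-3\right) 2\right)^{2}\right) \left(\left(- \frac{1}{9}\right) 6 - 113\right) = \left(5 + \left(-6\right)^{2}\right) \left(- \frac{2}{3} - 113\right) = \left(5 + 36\right) \left(- \frac{341}{3}\right) = 41 \left(- \frac{341}{3}\right) = - \frac{13981}{3}$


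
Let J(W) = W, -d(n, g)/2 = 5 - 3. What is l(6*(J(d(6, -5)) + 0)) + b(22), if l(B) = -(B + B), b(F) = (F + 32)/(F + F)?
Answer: 1083/22 ≈ 49.227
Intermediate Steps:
d(n, g) = -4 (d(n, g) = -2*(5 - 3) = -2*2 = -4)
b(F) = (32 + F)/(2*F) (b(F) = (32 + F)/((2*F)) = (32 + F)*(1/(2*F)) = (32 + F)/(2*F))
l(B) = -2*B
l(6*(J(d(6, -5)) + 0)) + b(22) = -12*(-4 + 0) + (1/2)*(32 + 22)/22 = -12*(-4) + (1/2)*(1/22)*54 = -2*(-24) + 27/22 = 48 + 27/22 = 1083/22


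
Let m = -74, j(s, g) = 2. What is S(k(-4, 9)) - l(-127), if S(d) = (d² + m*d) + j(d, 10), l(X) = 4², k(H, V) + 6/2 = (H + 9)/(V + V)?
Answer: 63133/324 ≈ 194.85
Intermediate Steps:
k(H, V) = -3 + (9 + H)/(2*V) (k(H, V) = -3 + (H + 9)/(V + V) = -3 + (9 + H)/((2*V)) = -3 + (9 + H)*(1/(2*V)) = -3 + (9 + H)/(2*V))
l(X) = 16
S(d) = 2 + d² - 74*d (S(d) = (d² - 74*d) + 2 = 2 + d² - 74*d)
S(k(-4, 9)) - l(-127) = (2 + ((½)*(9 - 4 - 6*9)/9)² - 37*(9 - 4 - 6*9)/9) - 1*16 = (2 + ((½)*(⅑)*(9 - 4 - 54))² - 37*(9 - 4 - 54)/9) - 16 = (2 + ((½)*(⅑)*(-49))² - 37*(-49)/9) - 16 = (2 + (-49/18)² - 74*(-49/18)) - 16 = (2 + 2401/324 + 1813/9) - 16 = 68317/324 - 16 = 63133/324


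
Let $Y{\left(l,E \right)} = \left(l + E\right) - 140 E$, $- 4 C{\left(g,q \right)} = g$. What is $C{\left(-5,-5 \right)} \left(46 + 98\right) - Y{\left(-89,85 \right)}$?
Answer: $12084$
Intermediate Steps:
$C{\left(g,q \right)} = - \frac{g}{4}$
$Y{\left(l,E \right)} = l - 139 E$ ($Y{\left(l,E \right)} = \left(E + l\right) - 140 E = l - 139 E$)
$C{\left(-5,-5 \right)} \left(46 + 98\right) - Y{\left(-89,85 \right)} = \left(- \frac{1}{4}\right) \left(-5\right) \left(46 + 98\right) - \left(-89 - 11815\right) = \frac{5}{4} \cdot 144 - \left(-89 - 11815\right) = 180 - -11904 = 180 + 11904 = 12084$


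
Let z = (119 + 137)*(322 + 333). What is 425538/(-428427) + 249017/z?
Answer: 3925710491/7982071040 ≈ 0.49182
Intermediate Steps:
z = 167680 (z = 256*655 = 167680)
425538/(-428427) + 249017/z = 425538/(-428427) + 249017/167680 = 425538*(-1/428427) + 249017*(1/167680) = -47282/47603 + 249017/167680 = 3925710491/7982071040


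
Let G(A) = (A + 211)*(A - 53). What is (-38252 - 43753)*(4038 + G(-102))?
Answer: 1054338285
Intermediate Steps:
G(A) = (-53 + A)*(211 + A) (G(A) = (211 + A)*(-53 + A) = (-53 + A)*(211 + A))
(-38252 - 43753)*(4038 + G(-102)) = (-38252 - 43753)*(4038 + (-11183 + (-102)² + 158*(-102))) = -82005*(4038 + (-11183 + 10404 - 16116)) = -82005*(4038 - 16895) = -82005*(-12857) = 1054338285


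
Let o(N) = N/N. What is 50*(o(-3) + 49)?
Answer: 2500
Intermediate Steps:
o(N) = 1
50*(o(-3) + 49) = 50*(1 + 49) = 50*50 = 2500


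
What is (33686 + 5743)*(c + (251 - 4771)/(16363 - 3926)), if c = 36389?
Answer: 17844204034917/12437 ≈ 1.4348e+9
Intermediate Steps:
(33686 + 5743)*(c + (251 - 4771)/(16363 - 3926)) = (33686 + 5743)*(36389 + (251 - 4771)/(16363 - 3926)) = 39429*(36389 - 4520/12437) = 39429*(452565473/12437) = 17844204034917/12437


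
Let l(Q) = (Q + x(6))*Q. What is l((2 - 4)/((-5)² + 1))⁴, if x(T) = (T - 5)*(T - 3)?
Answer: 2085136/815730721 ≈ 0.0025562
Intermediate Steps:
x(T) = (-5 + T)*(-3 + T)
l(Q) = Q*(3 + Q) (l(Q) = (Q + (15 + 6² - 8*6))*Q = (Q + (15 + 36 - 48))*Q = (Q + 3)*Q = (3 + Q)*Q = Q*(3 + Q))
l((2 - 4)/((-5)² + 1))⁴ = (((2 - 4)/((-5)² + 1))*(3 + (2 - 4)/((-5)² + 1)))⁴ = ((-2/(25 + 1))*(3 - 2/(25 + 1)))⁴ = ((-2/26)*(3 - 2/26))⁴ = ((-2*1/26)*(3 - 2*1/26))⁴ = (-(3 - 1/13)/13)⁴ = (-1/13*38/13)⁴ = (-38/169)⁴ = 2085136/815730721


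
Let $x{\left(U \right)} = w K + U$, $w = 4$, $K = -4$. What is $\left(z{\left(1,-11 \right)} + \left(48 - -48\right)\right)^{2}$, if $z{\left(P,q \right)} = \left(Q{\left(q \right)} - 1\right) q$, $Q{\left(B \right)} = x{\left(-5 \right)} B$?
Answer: $5924356$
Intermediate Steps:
$x{\left(U \right)} = -16 + U$ ($x{\left(U \right)} = 4 \left(-4\right) + U = -16 + U$)
$Q{\left(B \right)} = - 21 B$ ($Q{\left(B \right)} = \left(-16 - 5\right) B = - 21 B$)
$z{\left(P,q \right)} = q \left(-1 - 21 q\right)$ ($z{\left(P,q \right)} = \left(- 21 q - 1\right) q = \left(-1 - 21 q\right) q = q \left(-1 - 21 q\right)$)
$\left(z{\left(1,-11 \right)} + \left(48 - -48\right)\right)^{2} = \left(\left(-1\right) \left(-11\right) \left(1 + 21 \left(-11\right)\right) + \left(48 - -48\right)\right)^{2} = \left(\left(-1\right) \left(-11\right) \left(1 - 231\right) + \left(48 + 48\right)\right)^{2} = \left(\left(-1\right) \left(-11\right) \left(-230\right) + 96\right)^{2} = \left(-2530 + 96\right)^{2} = \left(-2434\right)^{2} = 5924356$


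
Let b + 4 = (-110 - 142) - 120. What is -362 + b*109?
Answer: -41346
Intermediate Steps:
b = -376 (b = -4 + ((-110 - 142) - 120) = -4 + (-252 - 120) = -4 - 372 = -376)
-362 + b*109 = -362 - 376*109 = -362 - 40984 = -41346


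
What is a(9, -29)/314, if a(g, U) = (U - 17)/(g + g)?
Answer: -23/2826 ≈ -0.0081387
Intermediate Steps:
a(g, U) = (-17 + U)/(2*g) (a(g, U) = (-17 + U)/((2*g)) = (-17 + U)*(1/(2*g)) = (-17 + U)/(2*g))
a(9, -29)/314 = ((½)*(-17 - 29)/9)/314 = ((½)*(⅑)*(-46))*(1/314) = -23/9*1/314 = -23/2826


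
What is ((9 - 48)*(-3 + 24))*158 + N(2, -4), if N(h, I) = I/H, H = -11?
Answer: -1423418/11 ≈ -1.2940e+5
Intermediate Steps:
N(h, I) = -I/11 (N(h, I) = I/(-11) = I*(-1/11) = -I/11)
((9 - 48)*(-3 + 24))*158 + N(2, -4) = ((9 - 48)*(-3 + 24))*158 - 1/11*(-4) = -39*21*158 + 4/11 = -819*158 + 4/11 = -129402 + 4/11 = -1423418/11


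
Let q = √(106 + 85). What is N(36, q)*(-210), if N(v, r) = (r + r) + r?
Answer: -630*√191 ≈ -8706.8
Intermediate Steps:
q = √191 ≈ 13.820
N(v, r) = 3*r (N(v, r) = 2*r + r = 3*r)
N(36, q)*(-210) = (3*√191)*(-210) = -630*√191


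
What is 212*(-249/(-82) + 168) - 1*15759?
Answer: 840531/41 ≈ 20501.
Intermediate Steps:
212*(-249/(-82) + 168) - 1*15759 = 212*(-249*(-1/82) + 168) - 15759 = 212*(249/82 + 168) - 15759 = 212*(14025/82) - 15759 = 1486650/41 - 15759 = 840531/41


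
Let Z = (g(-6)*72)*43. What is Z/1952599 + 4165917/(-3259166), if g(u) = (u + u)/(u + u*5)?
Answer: -8131001908971/6363844272434 ≈ -1.2777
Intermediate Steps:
g(u) = ⅓ (g(u) = (2*u)/(u + 5*u) = (2*u)/((6*u)) = (2*u)*(1/(6*u)) = ⅓)
Z = 1032 (Z = ((⅓)*72)*43 = 24*43 = 1032)
Z/1952599 + 4165917/(-3259166) = 1032/1952599 + 4165917/(-3259166) = 1032*(1/1952599) + 4165917*(-1/3259166) = 1032/1952599 - 4165917/3259166 = -8131001908971/6363844272434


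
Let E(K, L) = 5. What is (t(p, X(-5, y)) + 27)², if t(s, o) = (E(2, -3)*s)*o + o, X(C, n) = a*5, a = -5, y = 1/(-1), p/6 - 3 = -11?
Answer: 36024004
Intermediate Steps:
p = -48 (p = 18 + 6*(-11) = 18 - 66 = -48)
y = -1
X(C, n) = -25 (X(C, n) = -5*5 = -25)
t(s, o) = o + 5*o*s (t(s, o) = (5*s)*o + o = 5*o*s + o = o + 5*o*s)
(t(p, X(-5, y)) + 27)² = (-25*(1 + 5*(-48)) + 27)² = (-25*(1 - 240) + 27)² = (-25*(-239) + 27)² = (5975 + 27)² = 6002² = 36024004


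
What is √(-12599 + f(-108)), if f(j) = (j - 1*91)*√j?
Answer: √(-12599 - 1194*I*√3) ≈ 9.1816 - 112.62*I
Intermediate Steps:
f(j) = √j*(-91 + j) (f(j) = (j - 91)*√j = (-91 + j)*√j = √j*(-91 + j))
√(-12599 + f(-108)) = √(-12599 + √(-108)*(-91 - 108)) = √(-12599 + (6*I*√3)*(-199)) = √(-12599 - 1194*I*√3)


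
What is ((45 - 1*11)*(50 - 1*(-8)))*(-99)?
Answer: -195228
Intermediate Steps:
((45 - 1*11)*(50 - 1*(-8)))*(-99) = ((45 - 11)*(50 + 8))*(-99) = (34*58)*(-99) = 1972*(-99) = -195228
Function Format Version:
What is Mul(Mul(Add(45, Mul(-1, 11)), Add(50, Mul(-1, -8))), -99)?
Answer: -195228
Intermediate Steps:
Mul(Mul(Add(45, Mul(-1, 11)), Add(50, Mul(-1, -8))), -99) = Mul(Mul(Add(45, -11), Add(50, 8)), -99) = Mul(Mul(34, 58), -99) = Mul(1972, -99) = -195228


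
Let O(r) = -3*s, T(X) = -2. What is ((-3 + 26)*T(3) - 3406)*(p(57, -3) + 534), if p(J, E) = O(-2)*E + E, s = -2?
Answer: -1770876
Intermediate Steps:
O(r) = 6 (O(r) = -3*(-2) = 6)
p(J, E) = 7*E (p(J, E) = 6*E + E = 7*E)
((-3 + 26)*T(3) - 3406)*(p(57, -3) + 534) = ((-3 + 26)*(-2) - 3406)*(7*(-3) + 534) = (23*(-2) - 3406)*(-21 + 534) = (-46 - 3406)*513 = -3452*513 = -1770876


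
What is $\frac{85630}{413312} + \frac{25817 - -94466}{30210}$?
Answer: $\frac{13075322399}{3121538880} \approx 4.1887$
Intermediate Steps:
$\frac{85630}{413312} + \frac{25817 - -94466}{30210} = 85630 \cdot \frac{1}{413312} + \left(25817 + 94466\right) \frac{1}{30210} = \frac{42815}{206656} + 120283 \cdot \frac{1}{30210} = \frac{42815}{206656} + \frac{120283}{30210} = \frac{13075322399}{3121538880}$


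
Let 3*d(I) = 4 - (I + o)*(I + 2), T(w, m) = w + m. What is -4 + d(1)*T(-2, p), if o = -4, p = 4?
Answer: 14/3 ≈ 4.6667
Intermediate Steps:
T(w, m) = m + w
d(I) = 4/3 - (-4 + I)*(2 + I)/3 (d(I) = (4 - (I - 4)*(I + 2))/3 = (4 - (-4 + I)*(2 + I))/3 = 4/3 - (-4 + I)*(2 + I)/3)
-4 + d(1)*T(-2, p) = -4 + (4 - ⅓*1² + (⅔)*1)*(4 - 2) = -4 + (4 - ⅓*1 + ⅔)*2 = -4 + (4 - ⅓ + ⅔)*2 = -4 + (13/3)*2 = -4 + 26/3 = 14/3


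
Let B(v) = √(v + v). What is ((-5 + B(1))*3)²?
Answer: 243 - 90*√2 ≈ 115.72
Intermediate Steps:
B(v) = √2*√v (B(v) = √(2*v) = √2*√v)
((-5 + B(1))*3)² = ((-5 + √2*√1)*3)² = ((-5 + √2*1)*3)² = ((-5 + √2)*3)² = (-15 + 3*√2)²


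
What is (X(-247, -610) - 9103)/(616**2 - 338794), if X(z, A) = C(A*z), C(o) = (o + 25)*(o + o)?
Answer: 15136807399/13554 ≈ 1.1168e+6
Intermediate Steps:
C(o) = 2*o*(25 + o) (C(o) = (25 + o)*(2*o) = 2*o*(25 + o))
X(z, A) = 2*A*z*(25 + A*z) (X(z, A) = 2*(A*z)*(25 + A*z) = 2*A*z*(25 + A*z))
(X(-247, -610) - 9103)/(616**2 - 338794) = (2*(-610)*(-247)*(25 - 610*(-247)) - 9103)/(616**2 - 338794) = (2*(-610)*(-247)*(25 + 150670) - 9103)/(379456 - 338794) = (2*(-610)*(-247)*150695 - 9103)/40662 = (45410431300 - 9103)*(1/40662) = 45410422197*(1/40662) = 15136807399/13554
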